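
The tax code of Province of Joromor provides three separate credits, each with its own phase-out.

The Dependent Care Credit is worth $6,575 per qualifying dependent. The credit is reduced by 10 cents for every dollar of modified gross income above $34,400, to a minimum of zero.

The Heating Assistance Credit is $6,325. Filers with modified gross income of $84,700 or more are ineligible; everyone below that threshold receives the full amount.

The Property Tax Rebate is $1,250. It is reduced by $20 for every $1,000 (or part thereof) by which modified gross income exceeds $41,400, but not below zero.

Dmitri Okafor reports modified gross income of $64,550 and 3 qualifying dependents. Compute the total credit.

$23,805

Dependent Care Credit: base = 3 × $6,575 = $19,725. 10% of the $30,150 excess over $34,400 is $3,015; credit = $19,725 − $3,015 = $16,710.
Heating Assistance Credit: $64,550 is below the $84,700 cutoff, so the full $6,325 applies.
Property Tax Rebate: income exceeds $41,400 by $23,150, which is 24 full-or-partial $1,000 increments; reduction = 24 × $20 = $480, leaving $770.
Total: $16,710 + $6,325 + $770 = $23,805.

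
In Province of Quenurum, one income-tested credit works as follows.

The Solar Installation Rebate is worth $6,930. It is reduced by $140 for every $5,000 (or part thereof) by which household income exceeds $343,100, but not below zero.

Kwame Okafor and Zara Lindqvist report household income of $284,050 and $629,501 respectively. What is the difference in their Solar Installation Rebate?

Kwame ($284,050): Solar Installation Rebate: $284,050 is at or below the $343,100 threshold, so the full $6,930 applies.
Zara ($629,501): Solar Installation Rebate: income exceeds $343,100 by $286,401 → 58 increments × $140 = $8,120 ≥ base, so the credit is $0.
Difference: |$6,930 − $0| = $6,930.

$6,930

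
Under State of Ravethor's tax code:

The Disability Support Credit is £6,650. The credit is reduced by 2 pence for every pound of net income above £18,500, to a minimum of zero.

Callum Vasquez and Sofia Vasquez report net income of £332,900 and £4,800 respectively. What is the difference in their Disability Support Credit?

Callum (£332,900): Disability Support Credit: 2% of the £314,400 excess over £18,500 is £6,288; credit = £6,650 − £6,288 = £362.
Sofia (£4,800): Disability Support Credit: £4,800 is at or below the £18,500 threshold, so the full £6,650 applies.
Difference: |£362 − £6,650| = £6,288.

£6,288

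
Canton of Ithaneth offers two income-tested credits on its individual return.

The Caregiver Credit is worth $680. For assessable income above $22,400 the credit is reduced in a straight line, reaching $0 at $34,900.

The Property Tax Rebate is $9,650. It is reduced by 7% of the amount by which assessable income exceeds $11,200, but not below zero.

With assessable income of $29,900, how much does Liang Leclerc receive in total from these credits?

Caregiver Credit: $29,900 is $7,500 into a $12,500 phase-out range, leaving 5,000/12,500 of the credit: $680 × 5,000/12,500 = $272.
Property Tax Rebate: 7% of the $18,700 excess over $11,200 is $1,309; credit = $9,650 − $1,309 = $8,341.
Total: $272 + $8,341 = $8,613.

$8,613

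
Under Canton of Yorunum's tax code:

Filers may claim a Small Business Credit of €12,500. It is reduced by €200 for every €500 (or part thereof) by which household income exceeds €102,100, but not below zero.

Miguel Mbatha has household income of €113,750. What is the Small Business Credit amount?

€7,700

Small Business Credit: income exceeds €102,100 by €11,650, which is 24 full-or-partial €500 increments; reduction = 24 × €200 = €4,800, leaving €7,700.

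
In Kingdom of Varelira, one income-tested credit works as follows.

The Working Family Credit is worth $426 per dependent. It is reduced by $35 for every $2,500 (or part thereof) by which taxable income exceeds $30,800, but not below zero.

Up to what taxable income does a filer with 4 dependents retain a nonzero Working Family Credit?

$150,800

Full credit = 4 × $426 = $1,704.
After 48 increments the reduction is 48 × $35 = $1,680, leaving $24; one more increment wipes it out. Increment 48 ends at excess 48 × $2,500 = $120,000, so the highest qualifying income is $30,800 + $120,000 = $150,800.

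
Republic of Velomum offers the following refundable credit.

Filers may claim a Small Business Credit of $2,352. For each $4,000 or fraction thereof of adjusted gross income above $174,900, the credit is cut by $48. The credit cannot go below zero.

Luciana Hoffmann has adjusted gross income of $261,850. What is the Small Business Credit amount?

Small Business Credit: income exceeds $174,900 by $86,950, which is 22 full-or-partial $4,000 increments; reduction = 22 × $48 = $1,056, leaving $1,296.

$1,296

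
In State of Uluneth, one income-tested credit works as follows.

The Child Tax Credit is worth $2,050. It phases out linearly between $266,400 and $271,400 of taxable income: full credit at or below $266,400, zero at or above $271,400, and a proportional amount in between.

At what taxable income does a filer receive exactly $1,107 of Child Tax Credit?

$268,700

$1,107 is 1,107/2,050 of the full $2,050, so 943/2,050 of the $5,000 range has been used: income = $266,400 + $5,000 × 943/2,050 = $268,700.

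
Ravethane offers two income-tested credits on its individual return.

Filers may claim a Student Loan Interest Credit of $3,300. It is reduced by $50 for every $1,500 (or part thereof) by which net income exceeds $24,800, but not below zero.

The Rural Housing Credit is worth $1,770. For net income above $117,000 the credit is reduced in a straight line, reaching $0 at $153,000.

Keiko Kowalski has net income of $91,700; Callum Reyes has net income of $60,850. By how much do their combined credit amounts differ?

$1,000

Keiko ($91,700): Student Loan Interest Credit: income exceeds $24,800 by $66,900, which is 45 full-or-partial $1,500 increments; reduction = 45 × $50 = $2,250, leaving $1,050. Rural Housing Credit: $91,700 is at or below the $117,000 threshold, so the full $1,770 applies. total $1,050 + $1,770 = $2,820
Callum ($60,850): Student Loan Interest Credit: income exceeds $24,800 by $36,050, which is 25 full-or-partial $1,500 increments; reduction = 25 × $50 = $1,250, leaving $2,050. Rural Housing Credit: $60,850 is at or below the $117,000 threshold, so the full $1,770 applies. total $2,050 + $1,770 = $3,820
Difference: |$2,820 − $3,820| = $1,000.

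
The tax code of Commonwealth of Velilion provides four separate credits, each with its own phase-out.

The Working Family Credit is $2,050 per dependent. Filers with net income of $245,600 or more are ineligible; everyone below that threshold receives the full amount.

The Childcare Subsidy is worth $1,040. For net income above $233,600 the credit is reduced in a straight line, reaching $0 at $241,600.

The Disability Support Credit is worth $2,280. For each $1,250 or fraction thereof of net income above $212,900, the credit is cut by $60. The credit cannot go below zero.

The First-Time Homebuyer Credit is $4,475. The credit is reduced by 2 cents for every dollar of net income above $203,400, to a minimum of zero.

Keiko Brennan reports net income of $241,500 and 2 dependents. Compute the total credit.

Working Family Credit: base = 2 × $2,050 = $4,100. $241,500 is below the $245,600 cutoff, so the full $4,100 applies.
Childcare Subsidy: $241,500 is $7,900 into a $8,000 phase-out range, leaving 100/8,000 of the credit: $1,040 × 100/8,000 = $13.
Disability Support Credit: income exceeds $212,900 by $28,600, which is 23 full-or-partial $1,250 increments; reduction = 23 × $60 = $1,380, leaving $900.
First-Time Homebuyer Credit: 2% of the $38,100 excess over $203,400 is $762; credit = $4,475 − $762 = $3,713.
Total: $4,100 + $13 + $900 + $3,713 = $8,726.

$8,726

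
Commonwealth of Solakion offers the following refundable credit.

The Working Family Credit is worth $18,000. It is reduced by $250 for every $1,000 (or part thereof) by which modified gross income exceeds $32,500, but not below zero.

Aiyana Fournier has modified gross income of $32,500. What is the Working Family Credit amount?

$18,000

Working Family Credit: $32,500 is at or below the $32,500 threshold, so the full $18,000 applies.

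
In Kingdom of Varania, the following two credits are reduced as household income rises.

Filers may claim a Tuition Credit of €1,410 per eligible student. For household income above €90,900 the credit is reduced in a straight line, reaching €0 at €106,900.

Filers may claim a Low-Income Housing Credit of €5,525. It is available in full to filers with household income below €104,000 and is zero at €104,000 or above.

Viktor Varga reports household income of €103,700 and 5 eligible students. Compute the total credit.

Tuition Credit: base = 5 × €1,410 = €7,050. €103,700 is €12,800 into a €16,000 phase-out range, leaving 3,200/16,000 of the credit: €7,050 × 3,200/16,000 = €1,410.
Low-Income Housing Credit: €103,700 is below the €104,000 cutoff, so the full €5,525 applies.
Total: €1,410 + €5,525 = €6,935.

€6,935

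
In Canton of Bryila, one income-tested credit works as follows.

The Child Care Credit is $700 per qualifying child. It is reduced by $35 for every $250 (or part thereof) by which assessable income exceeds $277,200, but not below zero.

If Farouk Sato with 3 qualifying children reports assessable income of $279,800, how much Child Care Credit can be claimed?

$1,715

Child Care Credit: base = 3 × $700 = $2,100. income exceeds $277,200 by $2,600, which is 11 full-or-partial $250 increments; reduction = 11 × $35 = $385, leaving $1,715.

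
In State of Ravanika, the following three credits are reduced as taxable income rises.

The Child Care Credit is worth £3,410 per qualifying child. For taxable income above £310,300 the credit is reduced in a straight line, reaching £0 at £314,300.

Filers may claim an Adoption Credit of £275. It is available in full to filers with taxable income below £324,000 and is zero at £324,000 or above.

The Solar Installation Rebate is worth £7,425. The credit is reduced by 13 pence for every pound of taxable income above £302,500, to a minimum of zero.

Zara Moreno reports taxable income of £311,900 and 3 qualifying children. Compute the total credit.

Child Care Credit: base = 3 × £3,410 = £10,230. £311,900 is £1,600 into a £4,000 phase-out range, leaving 2,400/4,000 of the credit: £10,230 × 2,400/4,000 = £6,138.
Adoption Credit: £311,900 is below the £324,000 cutoff, so the full £275 applies.
Solar Installation Rebate: 13% of the £9,400 excess over £302,500 is £1,222; credit = £7,425 − £1,222 = £6,203.
Total: £6,138 + £275 + £6,203 = £12,616.

£12,616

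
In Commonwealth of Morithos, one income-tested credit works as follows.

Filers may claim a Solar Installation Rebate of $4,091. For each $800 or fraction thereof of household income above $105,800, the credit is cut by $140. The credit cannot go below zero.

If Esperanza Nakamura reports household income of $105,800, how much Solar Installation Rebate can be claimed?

$4,091

Solar Installation Rebate: $105,800 is at or below the $105,800 threshold, so the full $4,091 applies.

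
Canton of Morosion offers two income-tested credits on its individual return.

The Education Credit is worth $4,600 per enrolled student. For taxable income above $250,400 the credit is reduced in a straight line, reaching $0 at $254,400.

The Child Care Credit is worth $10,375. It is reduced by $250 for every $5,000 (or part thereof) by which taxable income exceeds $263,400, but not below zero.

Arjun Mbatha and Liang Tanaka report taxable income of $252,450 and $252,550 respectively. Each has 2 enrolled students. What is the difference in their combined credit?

$230

Arjun ($252,450): Education Credit: base = 2 × $4,600 = $9,200. $252,450 is $2,050 into a $4,000 phase-out range, leaving 1,950/4,000 of the credit: $9,200 × 1,950/4,000 = $4,485. Child Care Credit: $252,450 is at or below the $263,400 threshold, so the full $10,375 applies. total $4,485 + $10,375 = $14,860
Liang ($252,550): Education Credit: base = 2 × $4,600 = $9,200. $252,550 is $2,150 into a $4,000 phase-out range, leaving 1,850/4,000 of the credit: $9,200 × 1,850/4,000 = $4,255. Child Care Credit: $252,550 is at or below the $263,400 threshold, so the full $10,375 applies. total $4,255 + $10,375 = $14,630
Difference: |$14,860 − $14,630| = $230.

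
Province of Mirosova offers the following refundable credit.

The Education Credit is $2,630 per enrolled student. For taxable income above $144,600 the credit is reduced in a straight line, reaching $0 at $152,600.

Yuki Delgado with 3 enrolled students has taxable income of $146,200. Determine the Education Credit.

Education Credit: base = 3 × $2,630 = $7,890. $146,200 is $1,600 into a $8,000 phase-out range, leaving 6,400/8,000 of the credit: $7,890 × 6,400/8,000 = $6,312.

$6,312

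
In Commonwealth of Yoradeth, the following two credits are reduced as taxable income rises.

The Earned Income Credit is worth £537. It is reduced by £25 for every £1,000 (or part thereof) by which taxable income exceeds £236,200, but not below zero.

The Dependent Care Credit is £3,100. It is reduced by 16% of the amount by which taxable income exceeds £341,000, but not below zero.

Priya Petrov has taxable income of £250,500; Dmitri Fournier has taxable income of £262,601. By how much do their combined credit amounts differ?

Priya (£250,500): Earned Income Credit: income exceeds £236,200 by £14,300, which is 15 full-or-partial £1,000 increments; reduction = 15 × £25 = £375, leaving £162. Dependent Care Credit: £250,500 is at or below the £341,000 threshold, so the full £3,100 applies. total £162 + £3,100 = £3,262
Dmitri (£262,601): Earned Income Credit: income exceeds £236,200 by £26,401 → 27 increments × £25 = £675 ≥ base, so the credit is £0. Dependent Care Credit: £262,601 is at or below the £341,000 threshold, so the full £3,100 applies. total £0 + £3,100 = £3,100
Difference: |£3,262 − £3,100| = £162.

£162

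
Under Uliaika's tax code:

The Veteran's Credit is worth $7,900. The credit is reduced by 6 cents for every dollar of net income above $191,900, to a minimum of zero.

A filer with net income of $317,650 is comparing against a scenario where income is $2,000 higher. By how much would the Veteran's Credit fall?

At $317,650 — 6% of the $125,750 excess over $191,900 is $7,545; credit = $7,900 − $7,545 = $355.
At $319,650 — 6% of the $127,750 excess over $191,900 is $7,665; credit = $7,900 − $7,665 = $235.
Lost: $355 − $235 = $120.

$120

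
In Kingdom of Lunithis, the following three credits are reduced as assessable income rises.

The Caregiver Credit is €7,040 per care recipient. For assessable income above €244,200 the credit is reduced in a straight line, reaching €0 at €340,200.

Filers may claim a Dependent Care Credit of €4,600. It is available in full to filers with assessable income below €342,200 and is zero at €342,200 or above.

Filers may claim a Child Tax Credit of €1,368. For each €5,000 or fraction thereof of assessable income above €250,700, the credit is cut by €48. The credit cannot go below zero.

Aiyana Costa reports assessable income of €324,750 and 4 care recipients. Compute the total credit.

€9,780

Caregiver Credit: base = 4 × €7,040 = €28,160. €324,750 is €80,550 into a €96,000 phase-out range, leaving 15,450/96,000 of the credit: €28,160 × 15,450/96,000 = €4,532.
Dependent Care Credit: €324,750 is below the €342,200 cutoff, so the full €4,600 applies.
Child Tax Credit: income exceeds €250,700 by €74,050, which is 15 full-or-partial €5,000 increments; reduction = 15 × €48 = €720, leaving €648.
Total: €4,532 + €4,600 + €648 = €9,780.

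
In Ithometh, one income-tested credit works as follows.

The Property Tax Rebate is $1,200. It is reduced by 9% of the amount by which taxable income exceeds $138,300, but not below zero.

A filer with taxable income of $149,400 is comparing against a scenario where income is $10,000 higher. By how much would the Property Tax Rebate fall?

$201

At $149,400 — 9% of the $11,100 excess over $138,300 is $999; credit = $1,200 − $999 = $201.
At $159,400 — 9% of the $21,100 excess over $138,300 is $1,899 ≥ base, so the credit is $0.
Lost: $201 − $0 = $201.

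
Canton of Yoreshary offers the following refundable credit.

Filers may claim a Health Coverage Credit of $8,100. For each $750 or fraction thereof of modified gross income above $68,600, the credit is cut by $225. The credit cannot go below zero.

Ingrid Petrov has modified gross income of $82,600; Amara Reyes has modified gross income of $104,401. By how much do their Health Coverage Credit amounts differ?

$3,825

Ingrid ($82,600): Health Coverage Credit: income exceeds $68,600 by $14,000, which is 19 full-or-partial $750 increments; reduction = 19 × $225 = $4,275, leaving $3,825.
Amara ($104,401): Health Coverage Credit: income exceeds $68,600 by $35,801 → 48 increments × $225 = $10,800 ≥ base, so the credit is $0.
Difference: |$3,825 − $0| = $3,825.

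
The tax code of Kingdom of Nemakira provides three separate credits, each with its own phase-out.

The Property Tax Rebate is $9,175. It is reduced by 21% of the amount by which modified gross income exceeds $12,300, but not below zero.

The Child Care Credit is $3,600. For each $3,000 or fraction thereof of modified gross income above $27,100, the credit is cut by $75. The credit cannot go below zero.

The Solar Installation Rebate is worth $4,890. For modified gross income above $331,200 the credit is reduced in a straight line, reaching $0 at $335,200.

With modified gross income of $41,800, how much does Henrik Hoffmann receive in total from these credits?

$11,095

Property Tax Rebate: 21% of the $29,500 excess over $12,300 is $6,195; credit = $9,175 − $6,195 = $2,980.
Child Care Credit: income exceeds $27,100 by $14,700, which is 5 full-or-partial $3,000 increments; reduction = 5 × $75 = $375, leaving $3,225.
Solar Installation Rebate: $41,800 is at or below the $331,200 threshold, so the full $4,890 applies.
Total: $2,980 + $3,225 + $4,890 = $11,095.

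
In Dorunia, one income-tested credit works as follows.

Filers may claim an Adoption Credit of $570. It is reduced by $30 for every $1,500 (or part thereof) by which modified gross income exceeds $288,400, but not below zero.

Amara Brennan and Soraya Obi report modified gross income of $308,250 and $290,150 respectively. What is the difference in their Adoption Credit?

$360

Amara ($308,250): Adoption Credit: income exceeds $288,400 by $19,850, which is 14 full-or-partial $1,500 increments; reduction = 14 × $30 = $420, leaving $150.
Soraya ($290,150): Adoption Credit: income exceeds $288,400 by $1,750, which is 2 full-or-partial $1,500 increments; reduction = 2 × $30 = $60, leaving $510.
Difference: |$150 − $510| = $360.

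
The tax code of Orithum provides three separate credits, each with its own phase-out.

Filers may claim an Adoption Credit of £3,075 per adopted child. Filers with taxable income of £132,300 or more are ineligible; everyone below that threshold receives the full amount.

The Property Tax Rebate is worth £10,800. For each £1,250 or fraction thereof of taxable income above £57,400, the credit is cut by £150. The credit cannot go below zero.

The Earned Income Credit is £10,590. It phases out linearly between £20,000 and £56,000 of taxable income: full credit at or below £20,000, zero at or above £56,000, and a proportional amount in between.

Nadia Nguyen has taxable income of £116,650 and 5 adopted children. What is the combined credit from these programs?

£18,975

Adoption Credit: base = 5 × £3,075 = £15,375. £116,650 is below the £132,300 cutoff, so the full £15,375 applies.
Property Tax Rebate: income exceeds £57,400 by £59,250, which is 48 full-or-partial £1,250 increments; reduction = 48 × £150 = £7,200, leaving £3,600.
Earned Income Credit: £116,650 is at or above £56,000, so the credit is £0.
Total: £15,375 + £3,600 + £0 = £18,975.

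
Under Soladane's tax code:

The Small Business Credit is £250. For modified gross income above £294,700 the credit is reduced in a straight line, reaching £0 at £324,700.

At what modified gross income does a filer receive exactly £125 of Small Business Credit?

£125 is 125/250 of the full £250, so 125/250 of the £30,000 range has been used: income = £294,700 + £30,000 × 125/250 = £309,700.

£309,700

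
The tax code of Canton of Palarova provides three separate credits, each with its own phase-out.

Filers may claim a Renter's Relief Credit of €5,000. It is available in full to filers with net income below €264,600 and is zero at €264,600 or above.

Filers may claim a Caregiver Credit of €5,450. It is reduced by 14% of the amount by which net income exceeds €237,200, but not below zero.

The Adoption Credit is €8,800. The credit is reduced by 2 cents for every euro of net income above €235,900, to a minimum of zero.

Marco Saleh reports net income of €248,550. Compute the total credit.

€17,408

Renter's Relief Credit: €248,550 is below the €264,600 cutoff, so the full €5,000 applies.
Caregiver Credit: 14% of the €11,350 excess over €237,200 is €1,589; credit = €5,450 − €1,589 = €3,861.
Adoption Credit: 2% of the €12,650 excess over €235,900 is €253; credit = €8,800 − €253 = €8,547.
Total: €5,000 + €3,861 + €8,547 = €17,408.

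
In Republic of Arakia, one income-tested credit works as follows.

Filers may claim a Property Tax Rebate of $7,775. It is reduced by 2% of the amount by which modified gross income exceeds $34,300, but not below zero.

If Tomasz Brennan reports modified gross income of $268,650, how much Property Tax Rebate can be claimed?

$3,088

Property Tax Rebate: 2% of the $234,350 excess over $34,300 is $4,687; credit = $7,775 − $4,687 = $3,088.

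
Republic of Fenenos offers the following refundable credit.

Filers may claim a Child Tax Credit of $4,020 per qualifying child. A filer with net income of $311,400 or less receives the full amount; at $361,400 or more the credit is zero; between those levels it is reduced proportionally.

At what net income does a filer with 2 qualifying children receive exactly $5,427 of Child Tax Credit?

Full credit = 2 × $4,020 = $8,040.
$5,427 is 5,427/8,040 of the full $8,040, so 2,613/8,040 of the $50,000 range has been used: income = $311,400 + $50,000 × 2,613/8,040 = $327,650.

$327,650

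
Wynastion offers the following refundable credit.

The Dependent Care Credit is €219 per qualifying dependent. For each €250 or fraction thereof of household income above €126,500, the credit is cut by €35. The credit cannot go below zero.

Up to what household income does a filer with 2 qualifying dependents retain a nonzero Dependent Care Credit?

Full credit = 2 × €219 = €438.
After 12 increments the reduction is 12 × €35 = €420, leaving €18; one more increment wipes it out. Increment 12 ends at excess 12 × €250 = €3,000, so the highest qualifying income is €126,500 + €3,000 = €129,500.

€129,500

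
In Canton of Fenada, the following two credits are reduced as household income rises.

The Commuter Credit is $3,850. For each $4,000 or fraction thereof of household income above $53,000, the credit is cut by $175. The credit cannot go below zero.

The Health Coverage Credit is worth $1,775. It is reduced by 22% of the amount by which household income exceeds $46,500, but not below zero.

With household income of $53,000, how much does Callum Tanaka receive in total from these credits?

$4,195

Commuter Credit: $53,000 is at or below the $53,000 threshold, so the full $3,850 applies.
Health Coverage Credit: 22% of the $6,500 excess over $46,500 is $1,430; credit = $1,775 − $1,430 = $345.
Total: $3,850 + $345 = $4,195.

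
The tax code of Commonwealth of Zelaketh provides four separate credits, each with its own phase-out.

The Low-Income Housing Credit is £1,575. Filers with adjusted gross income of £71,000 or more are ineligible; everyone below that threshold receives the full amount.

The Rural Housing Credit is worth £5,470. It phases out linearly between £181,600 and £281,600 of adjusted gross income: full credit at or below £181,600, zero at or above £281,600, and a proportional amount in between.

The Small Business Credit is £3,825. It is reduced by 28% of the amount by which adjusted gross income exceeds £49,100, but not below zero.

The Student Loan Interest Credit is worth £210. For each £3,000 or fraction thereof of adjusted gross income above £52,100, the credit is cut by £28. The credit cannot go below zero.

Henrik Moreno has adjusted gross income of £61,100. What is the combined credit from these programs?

£7,636

Low-Income Housing Credit: £61,100 is below the £71,000 cutoff, so the full £1,575 applies.
Rural Housing Credit: £61,100 is at or below the £181,600 threshold, so the full £5,470 applies.
Small Business Credit: 28% of the £12,000 excess over £49,100 is £3,360; credit = £3,825 − £3,360 = £465.
Student Loan Interest Credit: income exceeds £52,100 by £9,000, which is 3 full-or-partial £3,000 increments; reduction = 3 × £28 = £84, leaving £126.
Total: £1,575 + £5,470 + £465 + £126 = £7,636.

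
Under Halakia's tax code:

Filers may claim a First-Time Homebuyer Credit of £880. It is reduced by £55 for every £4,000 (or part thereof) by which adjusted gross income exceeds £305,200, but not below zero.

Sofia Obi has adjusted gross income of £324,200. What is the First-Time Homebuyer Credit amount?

First-Time Homebuyer Credit: income exceeds £305,200 by £19,000, which is 5 full-or-partial £4,000 increments; reduction = 5 × £55 = £275, leaving £605.

£605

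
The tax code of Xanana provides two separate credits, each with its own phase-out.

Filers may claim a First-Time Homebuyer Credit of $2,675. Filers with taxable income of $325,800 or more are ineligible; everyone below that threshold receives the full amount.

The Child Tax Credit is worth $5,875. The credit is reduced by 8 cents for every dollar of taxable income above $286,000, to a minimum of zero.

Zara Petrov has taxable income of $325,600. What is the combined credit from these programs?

First-Time Homebuyer Credit: $325,600 is below the $325,800 cutoff, so the full $2,675 applies.
Child Tax Credit: 8% of the $39,600 excess over $286,000 is $3,168; credit = $5,875 − $3,168 = $2,707.
Total: $2,675 + $2,707 = $5,382.

$5,382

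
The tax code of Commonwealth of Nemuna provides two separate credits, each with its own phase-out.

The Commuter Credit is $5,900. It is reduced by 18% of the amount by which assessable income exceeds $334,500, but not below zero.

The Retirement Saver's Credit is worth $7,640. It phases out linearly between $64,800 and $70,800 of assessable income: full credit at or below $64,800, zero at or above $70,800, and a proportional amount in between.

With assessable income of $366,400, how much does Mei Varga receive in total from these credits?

$158

Commuter Credit: 18% of the $31,900 excess over $334,500 is $5,742; credit = $5,900 − $5,742 = $158.
Retirement Saver's Credit: $366,400 is at or above $70,800, so the credit is $0.
Total: $158 + $0 = $158.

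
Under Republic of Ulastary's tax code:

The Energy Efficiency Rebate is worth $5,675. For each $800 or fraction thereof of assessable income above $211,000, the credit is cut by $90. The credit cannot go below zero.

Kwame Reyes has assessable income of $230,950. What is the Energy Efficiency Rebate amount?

Energy Efficiency Rebate: income exceeds $211,000 by $19,950, which is 25 full-or-partial $800 increments; reduction = 25 × $90 = $2,250, leaving $3,425.

$3,425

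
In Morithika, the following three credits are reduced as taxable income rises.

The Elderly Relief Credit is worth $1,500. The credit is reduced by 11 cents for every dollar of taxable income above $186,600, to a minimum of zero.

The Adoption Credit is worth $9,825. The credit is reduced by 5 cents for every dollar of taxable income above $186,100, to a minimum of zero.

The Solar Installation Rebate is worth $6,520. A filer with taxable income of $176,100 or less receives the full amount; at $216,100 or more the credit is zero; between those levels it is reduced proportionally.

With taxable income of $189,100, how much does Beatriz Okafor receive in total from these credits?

$15,301

Elderly Relief Credit: 11% of the $2,500 excess over $186,600 is $275; credit = $1,500 − $275 = $1,225.
Adoption Credit: 5% of the $3,000 excess over $186,100 is $150; credit = $9,825 − $150 = $9,675.
Solar Installation Rebate: $189,100 is $13,000 into a $40,000 phase-out range, leaving 27,000/40,000 of the credit: $6,520 × 27,000/40,000 = $4,401.
Total: $1,225 + $9,675 + $4,401 = $15,301.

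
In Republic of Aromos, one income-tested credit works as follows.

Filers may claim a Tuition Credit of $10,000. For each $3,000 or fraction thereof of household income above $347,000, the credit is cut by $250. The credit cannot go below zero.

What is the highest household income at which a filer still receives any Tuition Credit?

After 39 increments the reduction is 39 × $250 = $9,750, leaving $250; one more increment wipes it out. Increment 39 ends at excess 39 × $3,000 = $117,000, so the highest qualifying income is $347,000 + $117,000 = $464,000.

$464,000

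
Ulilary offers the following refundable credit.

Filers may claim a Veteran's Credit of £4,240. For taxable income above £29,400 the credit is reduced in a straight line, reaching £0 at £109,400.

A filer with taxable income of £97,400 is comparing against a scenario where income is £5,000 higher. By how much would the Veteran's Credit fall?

£265

At £97,400 — £97,400 is £68,000 into a £80,000 phase-out range, leaving 12,000/80,000 of the credit: £4,240 × 12,000/80,000 = £636.
At £102,400 — £102,400 is £73,000 into a £80,000 phase-out range, leaving 7,000/80,000 of the credit: £4,240 × 7,000/80,000 = £371.
Lost: £636 − £371 = £265.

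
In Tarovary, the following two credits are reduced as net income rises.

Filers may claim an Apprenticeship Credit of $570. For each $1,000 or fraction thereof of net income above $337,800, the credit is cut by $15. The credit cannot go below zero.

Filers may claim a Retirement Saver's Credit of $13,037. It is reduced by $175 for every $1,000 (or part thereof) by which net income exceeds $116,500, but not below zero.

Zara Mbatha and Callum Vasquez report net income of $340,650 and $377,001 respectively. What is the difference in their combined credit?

Zara ($340,650): Apprenticeship Credit: income exceeds $337,800 by $2,850, which is 3 full-or-partial $1,000 increments; reduction = 3 × $15 = $45, leaving $525. Retirement Saver's Credit: income exceeds $116,500 by $224,150 → 225 increments × $175 = $39,375 ≥ base, so the credit is $0. total $525 + $0 = $525
Callum ($377,001): Apprenticeship Credit: income exceeds $337,800 by $39,201 → 40 increments × $15 = $600 ≥ base, so the credit is $0. Retirement Saver's Credit: income exceeds $116,500 by $260,501 → 261 increments × $175 = $45,675 ≥ base, so the credit is $0. total $0 + $0 = $0
Difference: |$525 − $0| = $525.

$525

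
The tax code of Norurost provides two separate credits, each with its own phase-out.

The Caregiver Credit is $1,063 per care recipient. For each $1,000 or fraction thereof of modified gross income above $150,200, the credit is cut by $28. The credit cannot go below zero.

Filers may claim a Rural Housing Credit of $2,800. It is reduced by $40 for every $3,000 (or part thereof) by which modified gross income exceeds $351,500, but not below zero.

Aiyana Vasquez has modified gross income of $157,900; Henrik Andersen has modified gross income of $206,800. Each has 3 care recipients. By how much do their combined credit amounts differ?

Aiyana ($157,900): Caregiver Credit: base = 3 × $1,063 = $3,189. income exceeds $150,200 by $7,700, which is 8 full-or-partial $1,000 increments; reduction = 8 × $28 = $224, leaving $2,965. Rural Housing Credit: $157,900 is at or below the $351,500 threshold, so the full $2,800 applies. total $2,965 + $2,800 = $5,765
Henrik ($206,800): Caregiver Credit: base = 3 × $1,063 = $3,189. income exceeds $150,200 by $56,600, which is 57 full-or-partial $1,000 increments; reduction = 57 × $28 = $1,596, leaving $1,593. Rural Housing Credit: $206,800 is at or below the $351,500 threshold, so the full $2,800 applies. total $1,593 + $2,800 = $4,393
Difference: |$5,765 − $4,393| = $1,372.

$1,372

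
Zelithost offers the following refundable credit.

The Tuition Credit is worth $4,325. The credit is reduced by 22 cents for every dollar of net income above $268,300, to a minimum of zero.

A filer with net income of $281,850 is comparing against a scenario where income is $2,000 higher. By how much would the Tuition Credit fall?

At $281,850 — 22% of the $13,550 excess over $268,300 is $2,981; credit = $4,325 − $2,981 = $1,344.
At $283,850 — 22% of the $15,550 excess over $268,300 is $3,421; credit = $4,325 − $3,421 = $904.
Lost: $1,344 − $904 = $440.

$440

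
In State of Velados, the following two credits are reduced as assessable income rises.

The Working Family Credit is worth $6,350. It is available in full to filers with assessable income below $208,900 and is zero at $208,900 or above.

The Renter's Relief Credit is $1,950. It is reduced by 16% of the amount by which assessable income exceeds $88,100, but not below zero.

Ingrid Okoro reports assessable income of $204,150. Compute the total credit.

Working Family Credit: $204,150 is below the $208,900 cutoff, so the full $6,350 applies.
Renter's Relief Credit: 16% of the $116,050 excess over $88,100 is $18,568 ≥ base, so the credit is $0.
Total: $6,350 + $0 = $6,350.

$6,350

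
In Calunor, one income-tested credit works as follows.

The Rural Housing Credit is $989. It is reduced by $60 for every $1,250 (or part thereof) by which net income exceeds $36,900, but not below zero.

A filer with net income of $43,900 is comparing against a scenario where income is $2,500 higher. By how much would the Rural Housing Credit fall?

At $43,900 — income exceeds $36,900 by $7,000, which is 6 full-or-partial $1,250 increments; reduction = 6 × $60 = $360, leaving $629.
At $46,400 — income exceeds $36,900 by $9,500, which is 8 full-or-partial $1,250 increments; reduction = 8 × $60 = $480, leaving $509.
Lost: $629 − $509 = $120.

$120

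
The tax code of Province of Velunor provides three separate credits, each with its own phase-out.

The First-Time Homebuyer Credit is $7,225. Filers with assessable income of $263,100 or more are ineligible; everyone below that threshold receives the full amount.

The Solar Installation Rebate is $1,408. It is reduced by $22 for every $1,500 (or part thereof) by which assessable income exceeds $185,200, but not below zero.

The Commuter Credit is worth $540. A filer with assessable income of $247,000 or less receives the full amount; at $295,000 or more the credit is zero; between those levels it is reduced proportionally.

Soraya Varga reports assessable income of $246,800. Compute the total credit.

First-Time Homebuyer Credit: $246,800 is below the $263,100 cutoff, so the full $7,225 applies.
Solar Installation Rebate: income exceeds $185,200 by $61,600, which is 42 full-or-partial $1,500 increments; reduction = 42 × $22 = $924, leaving $484.
Commuter Credit: $246,800 is at or below the $247,000 threshold, so the full $540 applies.
Total: $7,225 + $484 + $540 = $8,249.

$8,249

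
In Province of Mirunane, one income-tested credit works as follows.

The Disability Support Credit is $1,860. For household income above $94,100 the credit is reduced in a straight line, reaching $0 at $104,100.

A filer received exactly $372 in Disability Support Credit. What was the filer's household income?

$372 is 372/1,860 of the full $1,860, so 1,488/1,860 of the $10,000 range has been used: income = $94,100 + $10,000 × 1,488/1,860 = $102,100.

$102,100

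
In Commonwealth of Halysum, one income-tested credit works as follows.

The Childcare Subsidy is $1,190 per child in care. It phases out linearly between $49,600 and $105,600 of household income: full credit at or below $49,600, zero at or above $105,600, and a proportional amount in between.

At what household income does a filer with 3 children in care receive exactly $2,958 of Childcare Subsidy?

Full credit = 3 × $1,190 = $3,570.
$2,958 is 2,958/3,570 of the full $3,570, so 612/3,570 of the $56,000 range has been used: income = $49,600 + $56,000 × 612/3,570 = $59,200.

$59,200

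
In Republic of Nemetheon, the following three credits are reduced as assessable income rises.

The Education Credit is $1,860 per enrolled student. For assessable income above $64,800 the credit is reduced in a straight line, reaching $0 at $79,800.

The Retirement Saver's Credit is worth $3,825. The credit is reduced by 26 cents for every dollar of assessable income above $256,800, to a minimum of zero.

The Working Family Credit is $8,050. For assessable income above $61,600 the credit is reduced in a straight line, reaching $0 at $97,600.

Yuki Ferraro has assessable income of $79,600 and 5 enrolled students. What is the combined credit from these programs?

$7,974

Education Credit: base = 5 × $1,860 = $9,300. $79,600 is $14,800 into a $15,000 phase-out range, leaving 200/15,000 of the credit: $9,300 × 200/15,000 = $124.
Retirement Saver's Credit: $79,600 is at or below the $256,800 threshold, so the full $3,825 applies.
Working Family Credit: $79,600 is $18,000 into a $36,000 phase-out range, leaving 18,000/36,000 of the credit: $8,050 × 18,000/36,000 = $4,025.
Total: $124 + $3,825 + $4,025 = $7,974.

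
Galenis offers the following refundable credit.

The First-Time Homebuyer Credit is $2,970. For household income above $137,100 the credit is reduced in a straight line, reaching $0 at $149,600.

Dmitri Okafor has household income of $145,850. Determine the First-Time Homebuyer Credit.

First-Time Homebuyer Credit: $145,850 is $8,750 into a $12,500 phase-out range, leaving 3,750/12,500 of the credit: $2,970 × 3,750/12,500 = $891.

$891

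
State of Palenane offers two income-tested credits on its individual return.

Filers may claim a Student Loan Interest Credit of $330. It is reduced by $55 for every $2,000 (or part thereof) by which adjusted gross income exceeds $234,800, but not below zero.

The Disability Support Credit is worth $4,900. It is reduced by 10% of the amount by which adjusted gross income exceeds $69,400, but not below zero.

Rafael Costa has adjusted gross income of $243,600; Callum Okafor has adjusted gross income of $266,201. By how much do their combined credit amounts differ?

$55

Rafael ($243,600): Student Loan Interest Credit: income exceeds $234,800 by $8,800, which is 5 full-or-partial $2,000 increments; reduction = 5 × $55 = $275, leaving $55. Disability Support Credit: 10% of the $174,200 excess over $69,400 is $17,420 ≥ base, so the credit is $0. total $55 + $0 = $55
Callum ($266,201): Student Loan Interest Credit: income exceeds $234,800 by $31,401 → 16 increments × $55 = $880 ≥ base, so the credit is $0. Disability Support Credit: 10% of the $196,801 excess over $69,400 is $19,680.10 ≥ base, so the credit is $0. total $0 + $0 = $0
Difference: |$55 − $0| = $55.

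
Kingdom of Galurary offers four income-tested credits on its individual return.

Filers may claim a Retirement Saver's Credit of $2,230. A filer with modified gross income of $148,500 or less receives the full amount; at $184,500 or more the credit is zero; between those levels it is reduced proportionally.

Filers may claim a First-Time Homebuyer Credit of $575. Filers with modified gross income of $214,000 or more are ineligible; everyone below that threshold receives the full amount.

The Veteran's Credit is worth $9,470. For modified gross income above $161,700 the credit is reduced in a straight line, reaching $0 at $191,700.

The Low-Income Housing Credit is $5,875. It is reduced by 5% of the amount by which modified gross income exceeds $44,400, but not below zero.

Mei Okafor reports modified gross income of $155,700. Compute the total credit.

$12,139

Retirement Saver's Credit: $155,700 is $7,200 into a $36,000 phase-out range, leaving 28,800/36,000 of the credit: $2,230 × 28,800/36,000 = $1,784.
First-Time Homebuyer Credit: $155,700 is below the $214,000 cutoff, so the full $575 applies.
Veteran's Credit: $155,700 is at or below the $161,700 threshold, so the full $9,470 applies.
Low-Income Housing Credit: 5% of the $111,300 excess over $44,400 is $5,565; credit = $5,875 − $5,565 = $310.
Total: $1,784 + $575 + $9,470 + $310 = $12,139.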